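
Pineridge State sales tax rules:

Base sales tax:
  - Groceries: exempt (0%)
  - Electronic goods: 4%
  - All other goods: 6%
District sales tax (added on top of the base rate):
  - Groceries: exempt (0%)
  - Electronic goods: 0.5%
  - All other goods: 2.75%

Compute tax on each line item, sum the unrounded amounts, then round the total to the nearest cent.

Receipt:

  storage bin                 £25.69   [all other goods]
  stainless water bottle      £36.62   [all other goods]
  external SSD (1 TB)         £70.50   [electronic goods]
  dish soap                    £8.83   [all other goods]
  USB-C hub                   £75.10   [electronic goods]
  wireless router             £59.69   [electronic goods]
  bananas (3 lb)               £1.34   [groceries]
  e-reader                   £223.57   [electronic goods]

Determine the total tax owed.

Storage bin £25.69: all other goods → 6% + 2.75% district = 8.75% → £2.247875
Stainless water bottle £36.62: all other goods → 6% + 2.75% district = 8.75% → £3.20425
External SSD (1 TB) £70.50: electronic goods → 4% + 0.5% district = 4.5% → £3.1725
Dish soap £8.83: all other goods → 6% + 2.75% district = 8.75% → £0.772625
USB-C hub £75.10: electronic goods → 4% + 0.5% district = 4.5% → £3.3795
Wireless router £59.69: electronic goods → 4% + 0.5% district = 4.5% → £2.68605
Bananas (3 lb) £1.34: groceries → 0% + 0% district = 0% → £0.00
E-reader £223.57: electronic goods → 4% + 0.5% district = 4.5% → £10.06065
Unrounded tax sum = £25.52345 → £25.52

£25.52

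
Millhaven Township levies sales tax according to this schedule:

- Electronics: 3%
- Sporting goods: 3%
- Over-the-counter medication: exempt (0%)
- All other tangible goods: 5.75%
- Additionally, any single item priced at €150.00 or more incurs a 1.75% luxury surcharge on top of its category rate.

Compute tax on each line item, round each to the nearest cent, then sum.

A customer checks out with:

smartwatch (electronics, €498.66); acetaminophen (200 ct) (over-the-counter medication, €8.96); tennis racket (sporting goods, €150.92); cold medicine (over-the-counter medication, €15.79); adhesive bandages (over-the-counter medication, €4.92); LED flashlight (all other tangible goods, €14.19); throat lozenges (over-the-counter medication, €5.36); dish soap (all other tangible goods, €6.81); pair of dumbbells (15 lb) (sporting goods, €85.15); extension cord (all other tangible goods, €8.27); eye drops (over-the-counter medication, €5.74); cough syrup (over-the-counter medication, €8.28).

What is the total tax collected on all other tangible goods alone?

LED flashlight €14.19: all other tangible goods → 5.75% → €0.82
Dish soap €6.81: all other tangible goods → 5.75% → €0.39
Extension cord €8.27: all other tangible goods → 5.75% → €0.48
Tax on all other tangible goods = €0.82 + €0.39 + €0.48 = €1.69

€1.69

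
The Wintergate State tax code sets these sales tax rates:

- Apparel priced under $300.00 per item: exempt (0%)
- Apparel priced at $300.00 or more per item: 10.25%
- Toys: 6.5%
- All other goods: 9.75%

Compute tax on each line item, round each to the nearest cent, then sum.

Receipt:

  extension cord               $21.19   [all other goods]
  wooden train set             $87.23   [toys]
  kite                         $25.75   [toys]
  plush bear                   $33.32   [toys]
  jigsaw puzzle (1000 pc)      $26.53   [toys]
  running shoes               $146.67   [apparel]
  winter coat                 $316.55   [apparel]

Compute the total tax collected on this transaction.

Extension cord $21.19: all other goods → 9.75% → $2.07
Wooden train set $87.23: toys → 6.5% → $5.67
Kite $25.75: toys → 6.5% → $1.67
Plush bear $33.32: toys → 6.5% → $2.17
Jigsaw puzzle (1000 pc) $26.53: toys → 6.5% → $1.72
Running shoes $146.67: apparel, under $300.00 → 0% → $0.00
Winter coat $316.55: apparel, $300.00 or more → 10.25% → $32.45
Total tax = $2.07 + $5.67 + $1.67 + $2.17 + $1.72 + $32.45 = $45.75

$45.75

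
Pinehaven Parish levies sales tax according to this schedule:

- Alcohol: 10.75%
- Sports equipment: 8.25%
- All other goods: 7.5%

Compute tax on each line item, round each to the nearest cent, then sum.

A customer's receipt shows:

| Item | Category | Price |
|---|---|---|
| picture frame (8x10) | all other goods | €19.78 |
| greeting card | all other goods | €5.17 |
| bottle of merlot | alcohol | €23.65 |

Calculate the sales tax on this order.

Picture frame (8x10) €19.78: all other goods → 7.5% → €1.48
Greeting card €5.17: all other goods → 7.5% → €0.39
Bottle of merlot €23.65: alcohol → 10.75% → €2.54
Total tax = €1.48 + €0.39 + €2.54 = €4.41

€4.41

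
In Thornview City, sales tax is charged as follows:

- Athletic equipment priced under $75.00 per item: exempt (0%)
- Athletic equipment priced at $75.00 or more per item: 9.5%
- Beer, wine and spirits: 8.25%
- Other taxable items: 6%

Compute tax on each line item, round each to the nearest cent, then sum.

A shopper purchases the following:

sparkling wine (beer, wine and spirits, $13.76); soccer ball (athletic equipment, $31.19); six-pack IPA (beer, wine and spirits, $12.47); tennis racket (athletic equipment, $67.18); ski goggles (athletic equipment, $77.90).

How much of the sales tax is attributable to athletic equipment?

Soccer ball $31.19: athletic equipment, under $75.00 → 0% → $0.00
Tennis racket $67.18: athletic equipment, under $75.00 → 0% → $0.00
Ski goggles $77.90: athletic equipment, $75.00 or more → 9.5% → $7.40
Tax on athletic equipment = $0.00 + $0.00 + $7.40 = $7.40

$7.40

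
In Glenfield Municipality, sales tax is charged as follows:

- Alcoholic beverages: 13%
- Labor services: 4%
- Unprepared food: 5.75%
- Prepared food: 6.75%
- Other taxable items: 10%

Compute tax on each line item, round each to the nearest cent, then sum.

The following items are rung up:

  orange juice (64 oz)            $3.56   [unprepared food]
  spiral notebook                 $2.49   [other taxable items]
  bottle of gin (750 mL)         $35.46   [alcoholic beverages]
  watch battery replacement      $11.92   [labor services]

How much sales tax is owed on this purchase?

$5.54

Orange juice (64 oz) $3.56: unprepared food → 5.75% → $0.20
Spiral notebook $2.49: other taxable items → 10% → $0.25
Bottle of gin (750 mL) $35.46: alcoholic beverages → 13% → $4.61
Watch battery replacement $11.92: labor services → 4% → $0.48
Total tax = $0.20 + $0.25 + $4.61 + $0.48 = $5.54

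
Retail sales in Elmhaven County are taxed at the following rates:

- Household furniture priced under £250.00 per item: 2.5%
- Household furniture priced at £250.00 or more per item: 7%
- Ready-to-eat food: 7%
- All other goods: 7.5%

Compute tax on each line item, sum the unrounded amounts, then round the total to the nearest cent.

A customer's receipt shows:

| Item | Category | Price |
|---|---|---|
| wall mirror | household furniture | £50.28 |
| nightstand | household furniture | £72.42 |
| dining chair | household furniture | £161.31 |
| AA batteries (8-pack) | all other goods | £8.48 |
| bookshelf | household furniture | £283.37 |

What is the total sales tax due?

£27.57

Wall mirror £50.28: household furniture, under £250.00 → 2.5% → £1.257
Nightstand £72.42: household furniture, under £250.00 → 2.5% → £1.8105
Dining chair £161.31: household furniture, under £250.00 → 2.5% → £4.03275
AA batteries (8-pack) £8.48: all other goods → 7.5% → £0.636
Bookshelf £283.37: household furniture, £250.00 or more → 7% → £19.8359
Unrounded tax sum = £27.57215 → £27.57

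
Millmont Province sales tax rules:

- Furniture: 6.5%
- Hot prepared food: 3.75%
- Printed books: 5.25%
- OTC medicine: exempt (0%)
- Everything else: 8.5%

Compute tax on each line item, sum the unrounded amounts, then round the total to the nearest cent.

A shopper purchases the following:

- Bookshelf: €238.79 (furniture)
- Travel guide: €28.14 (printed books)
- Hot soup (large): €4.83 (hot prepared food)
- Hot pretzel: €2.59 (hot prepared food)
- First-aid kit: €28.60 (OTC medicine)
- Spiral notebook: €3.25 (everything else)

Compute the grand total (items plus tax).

Bookshelf €238.79: furniture → 6.5% → €15.52135
Travel guide €28.14: printed books → 5.25% → €1.47735
Hot soup (large) €4.83: hot prepared food → 3.75% → €0.181125
Hot pretzel €2.59: hot prepared food → 3.75% → €0.097125
First-aid kit €28.60: OTC medicine → 0% → €0.00
Spiral notebook €3.25: everything else → 8.5% → €0.27625
Subtotal = €306.20; unrounded tax = €17.5532 → €17.55; total due = €323.75

€323.75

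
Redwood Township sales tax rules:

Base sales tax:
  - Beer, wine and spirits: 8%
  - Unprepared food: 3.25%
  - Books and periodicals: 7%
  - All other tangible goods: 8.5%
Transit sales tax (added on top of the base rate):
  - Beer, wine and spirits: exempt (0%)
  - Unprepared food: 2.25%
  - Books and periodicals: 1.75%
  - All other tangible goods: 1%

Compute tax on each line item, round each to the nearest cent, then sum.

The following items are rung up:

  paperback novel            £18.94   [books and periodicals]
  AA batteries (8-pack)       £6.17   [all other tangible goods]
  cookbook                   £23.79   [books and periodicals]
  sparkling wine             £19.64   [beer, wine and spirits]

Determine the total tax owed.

£5.90

Paperback novel £18.94: books and periodicals → 7% + 1.75% transit = 8.75% → £1.66
AA batteries (8-pack) £6.17: all other tangible goods → 8.5% + 1% transit = 9.5% → £0.59
Cookbook £23.79: books and periodicals → 7% + 1.75% transit = 8.75% → £2.08
Sparkling wine £19.64: beer, wine and spirits → 8% + 0% transit = 8% → £1.57
Total tax = £1.66 + £0.59 + £2.08 + £1.57 = £5.90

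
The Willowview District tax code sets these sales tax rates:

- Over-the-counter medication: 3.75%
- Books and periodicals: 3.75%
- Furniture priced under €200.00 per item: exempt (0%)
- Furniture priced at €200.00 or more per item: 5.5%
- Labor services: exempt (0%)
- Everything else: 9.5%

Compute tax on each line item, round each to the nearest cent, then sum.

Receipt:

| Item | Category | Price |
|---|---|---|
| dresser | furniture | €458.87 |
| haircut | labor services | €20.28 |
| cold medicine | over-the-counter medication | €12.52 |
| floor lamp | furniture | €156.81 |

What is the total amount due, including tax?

€674.19

Dresser €458.87: furniture, €200.00 or more → 5.5% → €25.24
Haircut €20.28: labor services → 0% → €0.00
Cold medicine €12.52: over-the-counter medication → 3.75% → €0.47
Floor lamp €156.81: furniture, under €200.00 → 0% → €0.00
Subtotal = €648.48; tax = €25.71; total due = €674.19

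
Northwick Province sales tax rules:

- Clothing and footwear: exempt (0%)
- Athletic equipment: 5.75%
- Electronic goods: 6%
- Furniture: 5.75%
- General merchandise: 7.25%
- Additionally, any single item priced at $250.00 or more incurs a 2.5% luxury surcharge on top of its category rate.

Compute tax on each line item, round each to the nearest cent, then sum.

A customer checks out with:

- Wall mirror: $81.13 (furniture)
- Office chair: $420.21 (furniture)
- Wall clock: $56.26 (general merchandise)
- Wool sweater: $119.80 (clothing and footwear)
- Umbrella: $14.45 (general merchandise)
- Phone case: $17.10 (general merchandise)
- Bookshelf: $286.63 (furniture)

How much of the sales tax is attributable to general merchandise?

Wall clock $56.26: general merchandise → 7.25% → $4.08
Umbrella $14.45: general merchandise → 7.25% → $1.05
Phone case $17.10: general merchandise → 7.25% → $1.24
Tax on general merchandise = $4.08 + $1.05 + $1.24 = $6.37

$6.37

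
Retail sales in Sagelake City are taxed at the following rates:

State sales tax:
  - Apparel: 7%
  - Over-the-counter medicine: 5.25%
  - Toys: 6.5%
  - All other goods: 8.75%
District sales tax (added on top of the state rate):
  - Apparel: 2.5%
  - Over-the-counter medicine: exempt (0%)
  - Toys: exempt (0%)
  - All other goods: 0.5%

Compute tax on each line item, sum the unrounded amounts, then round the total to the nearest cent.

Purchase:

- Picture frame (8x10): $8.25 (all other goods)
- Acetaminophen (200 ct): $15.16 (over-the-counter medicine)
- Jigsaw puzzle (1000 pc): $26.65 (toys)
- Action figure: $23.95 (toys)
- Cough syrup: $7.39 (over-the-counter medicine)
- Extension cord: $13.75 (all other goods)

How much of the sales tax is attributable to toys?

$3.29

Jigsaw puzzle (1000 pc) $26.65: toys → 6.5% + 0% district = 6.5% → $1.73225
Action figure $23.95: toys → 6.5% + 0% district = 6.5% → $1.55675
Tax on toys: unrounded sum = $3.289 → $3.29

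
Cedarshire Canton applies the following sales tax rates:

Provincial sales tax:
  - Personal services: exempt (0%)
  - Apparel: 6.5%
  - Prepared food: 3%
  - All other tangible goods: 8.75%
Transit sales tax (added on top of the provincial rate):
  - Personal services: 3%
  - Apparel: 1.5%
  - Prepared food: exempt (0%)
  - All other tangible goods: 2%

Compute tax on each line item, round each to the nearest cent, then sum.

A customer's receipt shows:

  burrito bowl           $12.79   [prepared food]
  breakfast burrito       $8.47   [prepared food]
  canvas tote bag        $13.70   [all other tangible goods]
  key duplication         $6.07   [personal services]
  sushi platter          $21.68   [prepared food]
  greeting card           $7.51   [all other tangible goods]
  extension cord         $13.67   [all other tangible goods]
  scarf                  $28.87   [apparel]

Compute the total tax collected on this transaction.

$7.52

Burrito bowl $12.79: prepared food → 3% + 0% transit = 3% → $0.38
Breakfast burrito $8.47: prepared food → 3% + 0% transit = 3% → $0.25
Canvas tote bag $13.70: all other tangible goods → 8.75% + 2% transit = 10.75% → $1.47
Key duplication $6.07: personal services → 0% + 3% transit = 3% → $0.18
Sushi platter $21.68: prepared food → 3% + 0% transit = 3% → $0.65
Greeting card $7.51: all other tangible goods → 8.75% + 2% transit = 10.75% → $0.81
Extension cord $13.67: all other tangible goods → 8.75% + 2% transit = 10.75% → $1.47
Scarf $28.87: apparel → 6.5% + 1.5% transit = 8% → $2.31
Total tax = $0.38 + $0.25 + $1.47 + $0.18 + $0.65 + $0.81 + $1.47 + $2.31 = $7.52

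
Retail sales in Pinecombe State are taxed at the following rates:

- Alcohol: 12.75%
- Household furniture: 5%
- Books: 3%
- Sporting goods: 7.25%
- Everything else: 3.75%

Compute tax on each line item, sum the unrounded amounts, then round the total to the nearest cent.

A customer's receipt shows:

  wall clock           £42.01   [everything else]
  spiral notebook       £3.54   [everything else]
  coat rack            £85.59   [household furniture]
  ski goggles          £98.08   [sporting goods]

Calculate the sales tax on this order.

Wall clock £42.01: everything else → 3.75% → £1.575375
Spiral notebook £3.54: everything else → 3.75% → £0.13275
Coat rack £85.59: household furniture → 5% → £4.2795
Ski goggles £98.08: sporting goods → 7.25% → £7.1108
Unrounded tax sum = £13.098425 → £13.10

£13.10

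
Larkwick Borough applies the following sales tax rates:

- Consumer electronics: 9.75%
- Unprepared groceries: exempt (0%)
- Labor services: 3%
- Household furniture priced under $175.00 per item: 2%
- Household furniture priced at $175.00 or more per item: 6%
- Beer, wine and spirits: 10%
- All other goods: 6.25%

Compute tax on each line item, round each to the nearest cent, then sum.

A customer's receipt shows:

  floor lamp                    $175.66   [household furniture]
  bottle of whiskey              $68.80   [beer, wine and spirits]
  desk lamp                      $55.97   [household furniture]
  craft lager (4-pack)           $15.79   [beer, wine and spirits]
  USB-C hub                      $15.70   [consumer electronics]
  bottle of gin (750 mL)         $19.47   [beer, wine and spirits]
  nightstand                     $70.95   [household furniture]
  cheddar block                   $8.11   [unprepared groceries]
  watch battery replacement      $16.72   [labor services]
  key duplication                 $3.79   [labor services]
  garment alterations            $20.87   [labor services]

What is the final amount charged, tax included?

$498.09

Floor lamp $175.66: household furniture, $175.00 or more → 6% → $10.54
Bottle of whiskey $68.80: beer, wine and spirits → 10% → $6.88
Desk lamp $55.97: household furniture, under $175.00 → 2% → $1.12
Craft lager (4-pack) $15.79: beer, wine and spirits → 10% → $1.58
USB-C hub $15.70: consumer electronics → 9.75% → $1.53
Bottle of gin (750 mL) $19.47: beer, wine and spirits → 10% → $1.95
Nightstand $70.95: household furniture, under $175.00 → 2% → $1.42
Cheddar block $8.11: unprepared groceries → 0% → $0.00
Watch battery replacement $16.72: labor services → 3% → $0.50
Key duplication $3.79: labor services → 3% → $0.11
Garment alterations $20.87: labor services → 3% → $0.63
Subtotal = $471.83; tax = $26.26; total due = $498.09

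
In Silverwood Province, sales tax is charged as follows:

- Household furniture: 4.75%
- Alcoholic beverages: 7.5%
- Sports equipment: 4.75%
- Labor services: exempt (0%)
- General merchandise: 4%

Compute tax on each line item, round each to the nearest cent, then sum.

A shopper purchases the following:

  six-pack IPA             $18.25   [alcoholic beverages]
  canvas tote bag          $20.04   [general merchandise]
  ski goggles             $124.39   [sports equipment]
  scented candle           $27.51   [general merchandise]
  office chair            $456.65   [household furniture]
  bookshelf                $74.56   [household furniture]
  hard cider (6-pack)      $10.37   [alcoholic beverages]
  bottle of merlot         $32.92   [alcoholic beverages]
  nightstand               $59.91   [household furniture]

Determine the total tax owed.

Six-pack IPA $18.25: alcoholic beverages → 7.5% → $1.37
Canvas tote bag $20.04: general merchandise → 4% → $0.80
Ski goggles $124.39: sports equipment → 4.75% → $5.91
Scented candle $27.51: general merchandise → 4% → $1.10
Office chair $456.65: household furniture → 4.75% → $21.69
Bookshelf $74.56: household furniture → 4.75% → $3.54
Hard cider (6-pack) $10.37: alcoholic beverages → 7.5% → $0.78
Bottle of merlot $32.92: alcoholic beverages → 7.5% → $2.47
Nightstand $59.91: household furniture → 4.75% → $2.85
Total tax = $1.37 + $0.80 + $5.91 + $1.10 + $21.69 + $3.54 + $0.78 + $2.47 + $2.85 = $40.51

$40.51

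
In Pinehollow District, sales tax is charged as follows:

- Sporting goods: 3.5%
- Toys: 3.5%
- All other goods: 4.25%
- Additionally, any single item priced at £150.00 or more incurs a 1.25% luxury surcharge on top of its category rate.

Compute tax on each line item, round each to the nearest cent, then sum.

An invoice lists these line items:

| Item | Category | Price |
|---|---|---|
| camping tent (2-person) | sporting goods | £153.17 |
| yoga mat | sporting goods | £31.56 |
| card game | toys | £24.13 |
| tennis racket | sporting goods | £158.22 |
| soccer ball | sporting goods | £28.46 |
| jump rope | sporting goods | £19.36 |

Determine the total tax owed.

£18.42

Camping tent (2-person) £153.17: sporting goods → 3.5% + 1.25% surcharge = 4.75% → £7.28
Yoga mat £31.56: sporting goods → 3.5% → £1.10
Card game £24.13: toys → 3.5% → £0.84
Tennis racket £158.22: sporting goods → 3.5% + 1.25% surcharge = 4.75% → £7.52
Soccer ball £28.46: sporting goods → 3.5% → £1.00
Jump rope £19.36: sporting goods → 3.5% → £0.68
Total tax = £7.28 + £1.10 + £0.84 + £7.52 + £1.00 + £0.68 = £18.42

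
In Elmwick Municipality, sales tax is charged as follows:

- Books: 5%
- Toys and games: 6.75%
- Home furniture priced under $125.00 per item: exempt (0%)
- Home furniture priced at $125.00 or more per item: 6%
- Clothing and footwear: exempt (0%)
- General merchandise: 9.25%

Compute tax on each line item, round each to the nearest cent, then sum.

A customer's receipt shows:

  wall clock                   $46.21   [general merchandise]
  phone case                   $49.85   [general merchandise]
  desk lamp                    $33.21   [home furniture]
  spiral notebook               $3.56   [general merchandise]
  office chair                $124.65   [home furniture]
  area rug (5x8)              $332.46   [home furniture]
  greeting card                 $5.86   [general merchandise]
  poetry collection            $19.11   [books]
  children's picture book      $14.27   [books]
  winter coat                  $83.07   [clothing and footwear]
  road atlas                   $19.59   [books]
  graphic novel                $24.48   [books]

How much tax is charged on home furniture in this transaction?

$19.95

Desk lamp $33.21: home furniture, under $125.00 → 0% → $0.00
Office chair $124.65: home furniture, under $125.00 → 0% → $0.00
Area rug (5x8) $332.46: home furniture, $125.00 or more → 6% → $19.95
Tax on home furniture = $0.00 + $0.00 + $19.95 = $19.95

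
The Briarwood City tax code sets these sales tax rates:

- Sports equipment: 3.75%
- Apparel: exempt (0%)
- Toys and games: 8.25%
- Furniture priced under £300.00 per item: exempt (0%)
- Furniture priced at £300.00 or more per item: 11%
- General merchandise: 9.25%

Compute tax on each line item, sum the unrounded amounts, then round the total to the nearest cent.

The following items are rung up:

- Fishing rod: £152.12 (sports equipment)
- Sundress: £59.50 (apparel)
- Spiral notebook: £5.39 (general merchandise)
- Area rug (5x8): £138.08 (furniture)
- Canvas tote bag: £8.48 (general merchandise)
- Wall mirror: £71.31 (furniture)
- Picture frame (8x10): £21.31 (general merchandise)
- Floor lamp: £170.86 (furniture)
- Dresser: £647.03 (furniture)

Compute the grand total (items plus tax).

£1354.21

Fishing rod £152.12: sports equipment → 3.75% → £5.7045
Sundress £59.50: apparel → 0% → £0.00
Spiral notebook £5.39: general merchandise → 9.25% → £0.498575
Area rug (5x8) £138.08: furniture, under £300.00 → 0% → £0.00
Canvas tote bag £8.48: general merchandise → 9.25% → £0.7844
Wall mirror £71.31: furniture, under £300.00 → 0% → £0.00
Picture frame (8x10) £21.31: general merchandise → 9.25% → £1.971175
Floor lamp £170.86: furniture, under £300.00 → 0% → £0.00
Dresser £647.03: furniture, £300.00 or more → 11% → £71.1733
Subtotal = £1274.08; unrounded tax = £80.13195 → £80.13; total due = £1354.21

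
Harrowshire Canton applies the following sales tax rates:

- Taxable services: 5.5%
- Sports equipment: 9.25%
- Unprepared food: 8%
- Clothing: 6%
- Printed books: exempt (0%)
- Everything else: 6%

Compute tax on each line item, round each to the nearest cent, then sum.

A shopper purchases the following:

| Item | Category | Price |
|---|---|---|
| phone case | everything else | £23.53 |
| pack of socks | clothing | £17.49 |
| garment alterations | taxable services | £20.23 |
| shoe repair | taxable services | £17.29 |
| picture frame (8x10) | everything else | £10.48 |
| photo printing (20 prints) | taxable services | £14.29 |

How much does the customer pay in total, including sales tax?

£109.25

Phone case £23.53: everything else → 6% → £1.41
Pack of socks £17.49: clothing → 6% → £1.05
Garment alterations £20.23: taxable services → 5.5% → £1.11
Shoe repair £17.29: taxable services → 5.5% → £0.95
Picture frame (8x10) £10.48: everything else → 6% → £0.63
Photo printing (20 prints) £14.29: taxable services → 5.5% → £0.79
Subtotal = £103.31; tax = £5.94; total due = £109.25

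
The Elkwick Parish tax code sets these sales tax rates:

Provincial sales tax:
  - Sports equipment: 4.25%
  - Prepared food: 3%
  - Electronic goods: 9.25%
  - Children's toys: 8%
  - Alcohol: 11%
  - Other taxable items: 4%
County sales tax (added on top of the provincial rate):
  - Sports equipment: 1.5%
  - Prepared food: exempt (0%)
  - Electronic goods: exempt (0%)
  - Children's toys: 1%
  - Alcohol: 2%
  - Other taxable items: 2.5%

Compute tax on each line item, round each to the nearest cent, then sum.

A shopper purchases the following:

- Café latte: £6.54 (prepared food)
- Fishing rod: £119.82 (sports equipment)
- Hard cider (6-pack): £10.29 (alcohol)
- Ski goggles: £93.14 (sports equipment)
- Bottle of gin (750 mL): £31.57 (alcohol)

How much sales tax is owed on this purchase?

£17.89

Café latte £6.54: prepared food → 3% + 0% county = 3% → £0.20
Fishing rod £119.82: sports equipment → 4.25% + 1.5% county = 5.75% → £6.89
Hard cider (6-pack) £10.29: alcohol → 11% + 2% county = 13% → £1.34
Ski goggles £93.14: sports equipment → 4.25% + 1.5% county = 5.75% → £5.36
Bottle of gin (750 mL) £31.57: alcohol → 11% + 2% county = 13% → £4.10
Total tax = £0.20 + £6.89 + £1.34 + £5.36 + £4.10 = £17.89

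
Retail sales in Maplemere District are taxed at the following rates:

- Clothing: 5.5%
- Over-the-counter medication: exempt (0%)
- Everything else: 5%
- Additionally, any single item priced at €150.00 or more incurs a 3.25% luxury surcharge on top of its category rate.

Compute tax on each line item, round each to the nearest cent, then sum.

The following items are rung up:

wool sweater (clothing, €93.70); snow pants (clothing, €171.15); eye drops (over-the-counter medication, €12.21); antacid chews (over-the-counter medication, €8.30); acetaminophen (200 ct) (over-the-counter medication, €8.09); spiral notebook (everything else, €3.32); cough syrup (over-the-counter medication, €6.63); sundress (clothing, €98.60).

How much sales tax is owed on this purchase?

€25.72

Wool sweater €93.70: clothing → 5.5% → €5.15
Snow pants €171.15: clothing → 5.5% + 3.25% surcharge = 8.75% → €14.98
Eye drops €12.21: over-the-counter medication → 0% → €0.00
Antacid chews €8.30: over-the-counter medication → 0% → €0.00
Acetaminophen (200 ct) €8.09: over-the-counter medication → 0% → €0.00
Spiral notebook €3.32: everything else → 5% → €0.17
Cough syrup €6.63: over-the-counter medication → 0% → €0.00
Sundress €98.60: clothing → 5.5% → €5.42
Total tax = €5.15 + €14.98 + €0.17 + €5.42 = €25.72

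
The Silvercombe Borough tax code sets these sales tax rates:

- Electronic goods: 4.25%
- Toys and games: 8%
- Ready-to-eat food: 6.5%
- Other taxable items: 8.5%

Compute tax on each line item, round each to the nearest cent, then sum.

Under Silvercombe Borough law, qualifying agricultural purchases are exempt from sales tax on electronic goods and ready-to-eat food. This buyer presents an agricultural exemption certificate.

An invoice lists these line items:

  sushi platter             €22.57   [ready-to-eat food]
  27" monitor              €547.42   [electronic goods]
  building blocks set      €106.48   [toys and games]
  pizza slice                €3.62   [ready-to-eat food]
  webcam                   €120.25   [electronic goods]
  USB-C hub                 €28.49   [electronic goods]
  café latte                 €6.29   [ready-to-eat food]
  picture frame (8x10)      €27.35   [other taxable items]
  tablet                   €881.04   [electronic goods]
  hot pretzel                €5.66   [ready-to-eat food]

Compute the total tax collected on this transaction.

€10.84

Sushi platter €22.57: ready-to-eat food, buyer-exempt → 0% → €0.00
27" monitor €547.42: electronic goods, buyer-exempt → 0% → €0.00
Building blocks set €106.48: toys and games → 8% → €8.52
Pizza slice €3.62: ready-to-eat food, buyer-exempt → 0% → €0.00
Webcam €120.25: electronic goods, buyer-exempt → 0% → €0.00
USB-C hub €28.49: electronic goods, buyer-exempt → 0% → €0.00
Café latte €6.29: ready-to-eat food, buyer-exempt → 0% → €0.00
Picture frame (8x10) €27.35: other taxable items → 8.5% → €2.32
Tablet €881.04: electronic goods, buyer-exempt → 0% → €0.00
Hot pretzel €5.66: ready-to-eat food, buyer-exempt → 0% → €0.00
Total tax = €8.52 + €2.32 = €10.84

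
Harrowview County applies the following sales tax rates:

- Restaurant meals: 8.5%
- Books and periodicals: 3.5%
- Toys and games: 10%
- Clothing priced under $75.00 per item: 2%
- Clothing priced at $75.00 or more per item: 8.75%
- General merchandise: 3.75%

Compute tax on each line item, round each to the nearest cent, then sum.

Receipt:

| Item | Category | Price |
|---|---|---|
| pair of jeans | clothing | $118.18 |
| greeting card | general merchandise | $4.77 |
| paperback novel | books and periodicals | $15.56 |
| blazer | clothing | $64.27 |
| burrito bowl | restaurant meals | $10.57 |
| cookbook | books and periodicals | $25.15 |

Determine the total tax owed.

$14.13

Pair of jeans $118.18: clothing, $75.00 or more → 8.75% → $10.34
Greeting card $4.77: general merchandise → 3.75% → $0.18
Paperback novel $15.56: books and periodicals → 3.5% → $0.54
Blazer $64.27: clothing, under $75.00 → 2% → $1.29
Burrito bowl $10.57: restaurant meals → 8.5% → $0.90
Cookbook $25.15: books and periodicals → 3.5% → $0.88
Total tax = $10.34 + $0.18 + $0.54 + $1.29 + $0.90 + $0.88 = $14.13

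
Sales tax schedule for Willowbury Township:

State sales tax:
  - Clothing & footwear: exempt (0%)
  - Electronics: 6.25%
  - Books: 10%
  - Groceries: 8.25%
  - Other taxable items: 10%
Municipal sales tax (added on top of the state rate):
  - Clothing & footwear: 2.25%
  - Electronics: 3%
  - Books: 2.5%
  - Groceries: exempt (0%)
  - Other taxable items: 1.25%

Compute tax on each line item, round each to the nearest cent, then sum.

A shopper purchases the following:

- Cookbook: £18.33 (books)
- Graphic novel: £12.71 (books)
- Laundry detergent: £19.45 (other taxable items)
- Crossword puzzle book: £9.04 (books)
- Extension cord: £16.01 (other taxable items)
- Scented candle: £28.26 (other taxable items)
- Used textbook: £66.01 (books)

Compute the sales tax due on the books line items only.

£13.26

Cookbook £18.33: books → 10% + 2.5% municipal = 12.5% → £2.29
Graphic novel £12.71: books → 10% + 2.5% municipal = 12.5% → £1.59
Crossword puzzle book £9.04: books → 10% + 2.5% municipal = 12.5% → £1.13
Used textbook £66.01: books → 10% + 2.5% municipal = 12.5% → £8.25
Tax on books = £2.29 + £1.59 + £1.13 + £8.25 = £13.26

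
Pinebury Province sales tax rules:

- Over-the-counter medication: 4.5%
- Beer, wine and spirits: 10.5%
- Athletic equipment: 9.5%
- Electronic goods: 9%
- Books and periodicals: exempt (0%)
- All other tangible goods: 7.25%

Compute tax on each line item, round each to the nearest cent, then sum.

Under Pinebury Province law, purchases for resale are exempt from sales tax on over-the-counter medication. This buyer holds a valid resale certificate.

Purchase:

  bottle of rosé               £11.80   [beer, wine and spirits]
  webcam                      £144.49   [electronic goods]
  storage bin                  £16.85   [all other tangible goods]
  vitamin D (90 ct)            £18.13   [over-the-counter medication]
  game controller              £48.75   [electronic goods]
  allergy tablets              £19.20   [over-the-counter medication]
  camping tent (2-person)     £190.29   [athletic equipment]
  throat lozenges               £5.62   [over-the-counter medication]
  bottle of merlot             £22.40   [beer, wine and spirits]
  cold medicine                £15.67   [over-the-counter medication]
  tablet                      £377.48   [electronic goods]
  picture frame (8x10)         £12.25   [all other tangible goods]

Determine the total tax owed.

Bottle of rosé £11.80: beer, wine and spirits → 10.5% → £1.24
Webcam £144.49: electronic goods → 9% → £13.00
Storage bin £16.85: all other tangible goods → 7.25% → £1.22
Vitamin D (90 ct) £18.13: over-the-counter medication, buyer-exempt → 0% → £0.00
Game controller £48.75: electronic goods → 9% → £4.39
Allergy tablets £19.20: over-the-counter medication, buyer-exempt → 0% → £0.00
Camping tent (2-person) £190.29: athletic equipment → 9.5% → £18.08
Throat lozenges £5.62: over-the-counter medication, buyer-exempt → 0% → £0.00
Bottle of merlot £22.40: beer, wine and spirits → 10.5% → £2.35
Cold medicine £15.67: over-the-counter medication, buyer-exempt → 0% → £0.00
Tablet £377.48: electronic goods → 9% → £33.97
Picture frame (8x10) £12.25: all other tangible goods → 7.25% → £0.89
Total tax = £1.24 + £13.00 + £1.22 + £4.39 + £18.08 + £2.35 + £33.97 + £0.89 = £75.14

£75.14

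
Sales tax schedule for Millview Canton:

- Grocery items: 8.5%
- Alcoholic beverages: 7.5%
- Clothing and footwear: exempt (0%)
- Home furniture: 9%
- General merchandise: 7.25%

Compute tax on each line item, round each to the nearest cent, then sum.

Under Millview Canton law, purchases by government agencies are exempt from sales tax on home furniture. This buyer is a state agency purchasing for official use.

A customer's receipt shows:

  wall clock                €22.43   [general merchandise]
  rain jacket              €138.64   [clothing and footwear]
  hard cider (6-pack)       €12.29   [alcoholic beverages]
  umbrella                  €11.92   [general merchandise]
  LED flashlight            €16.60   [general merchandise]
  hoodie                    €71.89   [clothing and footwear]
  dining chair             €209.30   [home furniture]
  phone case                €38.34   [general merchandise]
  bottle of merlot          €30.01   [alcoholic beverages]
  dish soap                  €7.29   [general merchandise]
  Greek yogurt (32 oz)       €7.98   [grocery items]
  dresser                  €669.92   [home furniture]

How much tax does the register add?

Wall clock €22.43: general merchandise → 7.25% → €1.63
Rain jacket €138.64: clothing and footwear → 0% → €0.00
Hard cider (6-pack) €12.29: alcoholic beverages → 7.5% → €0.92
Umbrella €11.92: general merchandise → 7.25% → €0.86
LED flashlight €16.60: general merchandise → 7.25% → €1.20
Hoodie €71.89: clothing and footwear → 0% → €0.00
Dining chair €209.30: home furniture, buyer-exempt → 0% → €0.00
Phone case €38.34: general merchandise → 7.25% → €2.78
Bottle of merlot €30.01: alcoholic beverages → 7.5% → €2.25
Dish soap €7.29: general merchandise → 7.25% → €0.53
Greek yogurt (32 oz) €7.98: grocery items → 8.5% → €0.68
Dresser €669.92: home furniture, buyer-exempt → 0% → €0.00
Total tax = €1.63 + €0.92 + €0.86 + €1.20 + €2.78 + €2.25 + €0.53 + €0.68 = €10.85

€10.85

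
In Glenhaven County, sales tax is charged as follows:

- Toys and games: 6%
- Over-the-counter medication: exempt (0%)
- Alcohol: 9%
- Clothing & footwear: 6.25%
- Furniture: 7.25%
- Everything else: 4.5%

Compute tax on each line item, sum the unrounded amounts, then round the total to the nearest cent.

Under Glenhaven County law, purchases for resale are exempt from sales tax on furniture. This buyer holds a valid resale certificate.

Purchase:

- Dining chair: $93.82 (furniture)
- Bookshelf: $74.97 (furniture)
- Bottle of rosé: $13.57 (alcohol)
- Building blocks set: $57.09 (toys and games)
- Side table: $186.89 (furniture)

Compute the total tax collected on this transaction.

$4.65

Dining chair $93.82: furniture, buyer-exempt → 0% → $0.00
Bookshelf $74.97: furniture, buyer-exempt → 0% → $0.00
Bottle of rosé $13.57: alcohol → 9% → $1.2213
Building blocks set $57.09: toys and games → 6% → $3.4254
Side table $186.89: furniture, buyer-exempt → 0% → $0.00
Unrounded tax sum = $4.6467 → $4.65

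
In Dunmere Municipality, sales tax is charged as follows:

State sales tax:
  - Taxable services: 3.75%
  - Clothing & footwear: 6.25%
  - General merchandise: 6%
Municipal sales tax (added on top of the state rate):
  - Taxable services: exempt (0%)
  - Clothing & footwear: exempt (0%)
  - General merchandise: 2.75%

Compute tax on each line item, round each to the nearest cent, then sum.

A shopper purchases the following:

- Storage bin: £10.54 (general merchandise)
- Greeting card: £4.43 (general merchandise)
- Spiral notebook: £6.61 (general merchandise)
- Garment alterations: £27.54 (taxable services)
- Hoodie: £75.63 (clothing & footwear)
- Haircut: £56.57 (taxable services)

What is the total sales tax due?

Storage bin £10.54: general merchandise → 6% + 2.75% municipal = 8.75% → £0.92
Greeting card £4.43: general merchandise → 6% + 2.75% municipal = 8.75% → £0.39
Spiral notebook £6.61: general merchandise → 6% + 2.75% municipal = 8.75% → £0.58
Garment alterations £27.54: taxable services → 3.75% + 0% municipal = 3.75% → £1.03
Hoodie £75.63: clothing & footwear → 6.25% + 0% municipal = 6.25% → £4.73
Haircut £56.57: taxable services → 3.75% + 0% municipal = 3.75% → £2.12
Total tax = £0.92 + £0.39 + £0.58 + £1.03 + £4.73 + £2.12 = £9.77

£9.77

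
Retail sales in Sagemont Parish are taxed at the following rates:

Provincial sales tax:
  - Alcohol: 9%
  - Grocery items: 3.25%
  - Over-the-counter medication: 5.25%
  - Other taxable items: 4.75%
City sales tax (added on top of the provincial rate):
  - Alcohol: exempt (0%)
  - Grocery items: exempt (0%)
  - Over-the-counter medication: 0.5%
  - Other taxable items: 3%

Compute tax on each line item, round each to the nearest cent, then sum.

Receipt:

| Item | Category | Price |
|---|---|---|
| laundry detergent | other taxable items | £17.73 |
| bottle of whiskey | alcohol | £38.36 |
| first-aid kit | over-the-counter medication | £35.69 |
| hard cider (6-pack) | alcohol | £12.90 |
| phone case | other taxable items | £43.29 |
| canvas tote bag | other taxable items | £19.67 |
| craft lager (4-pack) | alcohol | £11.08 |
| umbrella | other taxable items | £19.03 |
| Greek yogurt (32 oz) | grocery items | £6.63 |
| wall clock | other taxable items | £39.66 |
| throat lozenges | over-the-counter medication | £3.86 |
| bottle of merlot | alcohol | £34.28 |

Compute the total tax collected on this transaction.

Laundry detergent £17.73: other taxable items → 4.75% + 3% city = 7.75% → £1.37
Bottle of whiskey £38.36: alcohol → 9% + 0% city = 9% → £3.45
First-aid kit £35.69: over-the-counter medication → 5.25% + 0.5% city = 5.75% → £2.05
Hard cider (6-pack) £12.90: alcohol → 9% + 0% city = 9% → £1.16
Phone case £43.29: other taxable items → 4.75% + 3% city = 7.75% → £3.35
Canvas tote bag £19.67: other taxable items → 4.75% + 3% city = 7.75% → £1.52
Craft lager (4-pack) £11.08: alcohol → 9% + 0% city = 9% → £1.00
Umbrella £19.03: other taxable items → 4.75% + 3% city = 7.75% → £1.47
Greek yogurt (32 oz) £6.63: grocery items → 3.25% + 0% city = 3.25% → £0.22
Wall clock £39.66: other taxable items → 4.75% + 3% city = 7.75% → £3.07
Throat lozenges £3.86: over-the-counter medication → 5.25% + 0.5% city = 5.75% → £0.22
Bottle of merlot £34.28: alcohol → 9% + 0% city = 9% → £3.09
Total tax = £1.37 + £3.45 + £2.05 + £1.16 + £3.35 + £1.52 + £1.00 + £1.47 + £0.22 + £3.07 + £0.22 + £3.09 = £21.97

£21.97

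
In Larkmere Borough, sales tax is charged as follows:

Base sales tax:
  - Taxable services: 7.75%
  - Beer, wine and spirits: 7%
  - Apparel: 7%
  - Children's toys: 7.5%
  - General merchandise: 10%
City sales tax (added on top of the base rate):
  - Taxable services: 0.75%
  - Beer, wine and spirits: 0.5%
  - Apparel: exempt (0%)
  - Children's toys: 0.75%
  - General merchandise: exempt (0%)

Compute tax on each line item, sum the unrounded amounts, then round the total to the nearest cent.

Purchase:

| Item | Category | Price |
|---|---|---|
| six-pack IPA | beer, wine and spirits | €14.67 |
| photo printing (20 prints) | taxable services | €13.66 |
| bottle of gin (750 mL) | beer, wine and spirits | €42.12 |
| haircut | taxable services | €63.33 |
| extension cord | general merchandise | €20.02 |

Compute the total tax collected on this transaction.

€12.81

Six-pack IPA €14.67: beer, wine and spirits → 7% + 0.5% city = 7.5% → €1.10025
Photo printing (20 prints) €13.66: taxable services → 7.75% + 0.75% city = 8.5% → €1.1611
Bottle of gin (750 mL) €42.12: beer, wine and spirits → 7% + 0.5% city = 7.5% → €3.159
Haircut €63.33: taxable services → 7.75% + 0.75% city = 8.5% → €5.38305
Extension cord €20.02: general merchandise → 10% + 0% city = 10% → €2.002
Unrounded tax sum = €12.8054 → €12.81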